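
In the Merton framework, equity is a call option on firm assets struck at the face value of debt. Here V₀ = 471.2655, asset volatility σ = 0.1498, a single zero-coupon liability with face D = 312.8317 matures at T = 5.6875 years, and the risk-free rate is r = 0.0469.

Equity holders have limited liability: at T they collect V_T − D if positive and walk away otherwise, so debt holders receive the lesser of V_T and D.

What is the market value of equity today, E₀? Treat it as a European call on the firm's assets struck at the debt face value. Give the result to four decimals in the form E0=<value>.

d₁ = [ln(V₀/D) + (r + σ²/2)T] / (σ√T)
   = [ln(471.2655/312.8317) + (0.0469 + 0.5·0.1498²)·5.6875] / (0.1498·√5.6875)
   = [0.409756 + 0.330558] / 0.357250 = 2.072256
d₂ = d₁ − σ√T = 2.072256 − 0.357250 = 1.715006
N(d₁) = 0.980879,  N(d₂) = 0.956828,  e^(−rT) = 0.765869
E₀ = V₀·N(d₁) − D·e^(−rT)·N(d₂)
   = 471.2655·0.980879 − 312.8317·0.765869·0.956828 = 233.009860

E0=233.0099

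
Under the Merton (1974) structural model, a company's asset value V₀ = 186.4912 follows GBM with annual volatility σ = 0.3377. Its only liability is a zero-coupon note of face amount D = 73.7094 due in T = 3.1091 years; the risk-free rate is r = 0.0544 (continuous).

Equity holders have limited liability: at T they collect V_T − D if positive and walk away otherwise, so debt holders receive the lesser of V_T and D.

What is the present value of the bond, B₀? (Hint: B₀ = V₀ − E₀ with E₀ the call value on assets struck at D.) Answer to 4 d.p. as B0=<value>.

B0=61.4460

d₁ = [ln(V₀/D) + (r + σ²/2)T] / (σ√T)
   = [ln(186.4912/73.7094) + (0.0544 + 0.5·0.3377²)·3.1091] / (0.3377·√3.1091)
   = [0.928254 + 0.346418] / 0.595454 = 2.140671
d₂ = d₁ − σ√T = 2.140671 − 0.595454 = 1.545217
N(d₁) = 0.983850,  N(d₂) = 0.938853,  e^(−rT) = 0.844395
E₀ = V₀·N(d₁) − D·e^(−rT)·N(d₂)
   = 186.4912·0.983850 − 73.7094·0.844395·0.938853 = 125.045249
B₀ = V₀ − E₀ = 186.4912 − 125.045249 = 61.445951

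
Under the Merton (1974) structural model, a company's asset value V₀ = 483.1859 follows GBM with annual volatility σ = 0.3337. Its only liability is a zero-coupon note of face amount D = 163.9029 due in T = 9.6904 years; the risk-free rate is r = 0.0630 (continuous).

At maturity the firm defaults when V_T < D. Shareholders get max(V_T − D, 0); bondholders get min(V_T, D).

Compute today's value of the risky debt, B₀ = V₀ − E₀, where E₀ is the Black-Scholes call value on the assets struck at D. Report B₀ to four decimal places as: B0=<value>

d₁ = [ln(V₀/D) + (r + σ²/2)T] / (σ√T)
   = [ln(483.1859/163.9029) + (0.0630 + 0.5·0.3337²)·9.6904] / (0.3337·√9.6904)
   = [1.081127 + 1.150036] / 1.038788 = 2.147852
d₂ = d₁ − σ√T = 2.147852 − 1.038788 = 1.109063
N(d₁) = 0.984137,  N(d₂) = 0.866299,  e^(−rT) = 0.543082
E₀ = V₀·N(d₁) − D·e^(−rT)·N(d₂)
   = 483.1859·0.984137 − 163.9029·0.543082·0.866299 = 398.409664
B₀ = V₀ − E₀ = 483.1859 − 398.409664 = 84.776236

B0=84.7762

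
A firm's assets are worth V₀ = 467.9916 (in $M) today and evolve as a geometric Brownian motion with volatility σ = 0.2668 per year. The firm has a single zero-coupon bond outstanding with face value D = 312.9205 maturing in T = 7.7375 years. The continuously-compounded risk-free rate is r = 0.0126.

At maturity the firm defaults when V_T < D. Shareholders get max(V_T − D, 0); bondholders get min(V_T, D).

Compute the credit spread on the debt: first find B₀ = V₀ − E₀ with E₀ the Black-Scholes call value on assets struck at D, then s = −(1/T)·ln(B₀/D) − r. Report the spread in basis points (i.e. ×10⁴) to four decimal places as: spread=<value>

d₁ = [ln(V₀/D) + (r + σ²/2)T] / (σ√T)
   = [ln(467.9916/312.9205) + (0.0126 + 0.5·0.2668²)·7.7375] / (0.2668·√7.7375)
   = [0.402501 + 0.372879] / 0.742141 = 1.044789
d₂ = d₁ − σ√T = 1.044789 − 0.742141 = 0.302648
N(d₁) = 0.851940,  N(d₂) = 0.618921,  e^(−rT) = 0.907109
E₀ = V₀·N(d₁) − D·e^(−rT)·N(d₂)
   = 467.9916·0.851940 − 312.9205·0.907109·0.618921 = 223.018004
B₀ = V₀ − E₀ = 467.9916 − 223.018004 = 244.973596
spread = −(1/T)·ln(B₀/D) − r = −(1/7.7375)·ln(244.973596/312.9205) − 0.0126 = 0.01903796
in basis points: 0.01903796 × 10⁴ = 190.3796 bp

spread=190.3796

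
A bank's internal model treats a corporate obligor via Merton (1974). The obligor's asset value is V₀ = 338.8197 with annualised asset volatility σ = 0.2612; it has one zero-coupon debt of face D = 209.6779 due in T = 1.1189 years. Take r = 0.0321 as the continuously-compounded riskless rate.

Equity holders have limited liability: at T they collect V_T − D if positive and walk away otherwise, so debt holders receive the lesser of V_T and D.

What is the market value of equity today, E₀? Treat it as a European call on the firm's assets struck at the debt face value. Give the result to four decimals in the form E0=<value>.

E0=137.4037

d₁ = [ln(V₀/D) + (r + σ²/2)T] / (σ√T)
   = [ln(338.8197/209.6779) + (0.0321 + 0.5·0.2612²)·1.1189] / (0.2612·√1.1189)
   = [0.479896 + 0.074085] / 0.276292 = 2.005054
d₂ = d₁ − σ√T = 2.005054 − 0.276292 = 1.728762
N(d₁) = 0.977521,  N(d₂) = 0.958074,  e^(−rT) = 0.964721
E₀ = V₀·N(d₁) − D·e^(−rT)·N(d₂)
   = 338.8197·0.977521 − 209.6779·0.964721·0.958074 = 137.403685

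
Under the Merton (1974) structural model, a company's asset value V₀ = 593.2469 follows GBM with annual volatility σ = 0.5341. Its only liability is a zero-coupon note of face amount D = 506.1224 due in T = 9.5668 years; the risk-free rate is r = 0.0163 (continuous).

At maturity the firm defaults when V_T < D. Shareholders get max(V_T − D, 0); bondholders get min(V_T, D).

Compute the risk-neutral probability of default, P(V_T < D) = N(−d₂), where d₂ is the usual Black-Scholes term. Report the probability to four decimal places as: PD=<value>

PD=0.7374

d₁ = [ln(V₀/D) + (r + σ²/2)T] / (σ√T)
   = [ln(593.2469/506.1224) + (0.0163 + 0.5·0.5341²)·9.5668] / (0.5341·√9.5668)
   = [0.158832 + 1.520465] / 1.651984 = 1.016533
d₂ = d₁ − σ√T = 1.016533 − 1.651984 = -0.635451
risk-neutral PD = N(−d₂) = N(0.635451) = 0.737433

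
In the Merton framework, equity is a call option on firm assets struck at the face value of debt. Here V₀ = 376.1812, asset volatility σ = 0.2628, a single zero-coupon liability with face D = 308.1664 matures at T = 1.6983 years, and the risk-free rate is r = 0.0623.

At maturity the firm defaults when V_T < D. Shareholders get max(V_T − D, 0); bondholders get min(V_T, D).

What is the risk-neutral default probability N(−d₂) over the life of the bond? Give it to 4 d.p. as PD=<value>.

d₁ = [ln(V₀/D) + (r + σ²/2)T] / (σ√T)
   = [ln(376.1812/308.1664) + (0.0623 + 0.5·0.2628²)·1.6983] / (0.2628·√1.6983)
   = [0.199431 + 0.164450] / 0.342478 = 1.062494
d₂ = d₁ − σ√T = 1.062494 − 0.342478 = 0.720016
risk-neutral PD = N(−d₂) = N(-0.720016) = 0.235758

PD=0.2358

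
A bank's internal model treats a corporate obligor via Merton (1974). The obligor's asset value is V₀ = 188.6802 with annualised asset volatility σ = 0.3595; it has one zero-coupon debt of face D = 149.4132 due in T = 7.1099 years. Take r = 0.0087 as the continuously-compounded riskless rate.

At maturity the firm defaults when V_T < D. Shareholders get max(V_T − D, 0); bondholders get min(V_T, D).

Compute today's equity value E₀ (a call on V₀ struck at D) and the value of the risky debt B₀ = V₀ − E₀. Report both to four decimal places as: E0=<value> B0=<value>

d₁ = [ln(V₀/D) + (r + σ²/2)T] / (σ√T)
   = [ln(188.6802/149.4132) + (0.0087 + 0.5·0.3595²)·7.1099] / (0.3595·√7.1099)
   = [0.233338 + 0.521299] / 0.958585 = 0.787240
d₂ = d₁ − σ√T = 0.787240 − 0.958585 = -0.171345
N(d₁) = 0.784429,  N(d₂) = 0.431976,  e^(−rT) = 0.940018
E₀ = V₀·N(d₁) − D·e^(−rT)·N(d₂)
   = 188.6802·0.784429 − 149.4132·0.940018·0.431976 = 87.334734
B₀ = V₀ − E₀ = 188.6802 − 87.334734 = 101.345466

E0=87.3347 B0=101.3455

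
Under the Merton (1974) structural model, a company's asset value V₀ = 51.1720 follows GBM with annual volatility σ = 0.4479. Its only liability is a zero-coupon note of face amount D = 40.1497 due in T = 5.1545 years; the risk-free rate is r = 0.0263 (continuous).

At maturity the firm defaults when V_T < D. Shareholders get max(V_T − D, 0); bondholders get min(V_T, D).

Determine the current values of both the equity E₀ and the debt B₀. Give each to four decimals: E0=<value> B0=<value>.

E0=25.8574 B0=25.3146

d₁ = [ln(V₀/D) + (r + σ²/2)T] / (σ√T)
   = [ln(51.1720/40.1497) + (0.0263 + 0.5·0.4479²)·5.1545] / (0.4479·√5.1545)
   = [0.242578 + 0.652597] / 1.016891 = 0.880305
d₂ = d₁ − σ√T = 0.880305 − 1.016891 = -0.136586
N(d₁) = 0.810653,  N(d₂) = 0.445679,  e^(−rT) = 0.873224
E₀ = V₀·N(d₁) − D·e^(−rT)·N(d₂)
   = 51.1720·0.810653 − 40.1497·0.873224·0.445679 = 25.857369
B₀ = V₀ − E₀ = 51.1720 − 25.857369 = 25.314631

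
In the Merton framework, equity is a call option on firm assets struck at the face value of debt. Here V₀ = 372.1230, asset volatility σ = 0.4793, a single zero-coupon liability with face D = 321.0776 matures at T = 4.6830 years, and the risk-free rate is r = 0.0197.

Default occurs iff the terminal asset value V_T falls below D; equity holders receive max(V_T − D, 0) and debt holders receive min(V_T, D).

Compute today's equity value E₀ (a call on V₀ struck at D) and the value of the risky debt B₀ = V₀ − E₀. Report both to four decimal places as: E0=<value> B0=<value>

d₁ = [ln(V₀/D) + (r + σ²/2)T] / (σ√T)
   = [ln(372.1230/321.0776) + (0.0197 + 0.5·0.4793²)·4.6830] / (0.4793·√4.6830)
   = [0.147542 + 0.630164] / 1.037217 = 0.749801
d₂ = d₁ − σ√T = 0.749801 − 1.037217 = -0.287416
N(d₁) = 0.773313,  N(d₂) = 0.386897,  e^(−rT) = 0.911873
E₀ = V₀·N(d₁) − D·e^(−rT)·N(d₂)
   = 372.1230·0.773313 − 321.0776·0.911873·0.386897 = 174.491031
B₀ = V₀ − E₀ = 372.1230 − 174.491031 = 197.631969

E0=174.4910 B0=197.6320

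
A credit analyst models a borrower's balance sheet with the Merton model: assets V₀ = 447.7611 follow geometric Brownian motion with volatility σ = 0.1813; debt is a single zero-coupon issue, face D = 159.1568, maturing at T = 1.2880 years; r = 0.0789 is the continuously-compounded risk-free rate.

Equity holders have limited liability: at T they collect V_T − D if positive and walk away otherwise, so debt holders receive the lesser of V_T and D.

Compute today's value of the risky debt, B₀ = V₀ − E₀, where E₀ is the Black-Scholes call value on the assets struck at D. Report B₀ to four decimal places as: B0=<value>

d₁ = [ln(V₀/D) + (r + σ²/2)T] / (σ√T)
   = [ln(447.7611/159.1568) + (0.0789 + 0.5·0.1813²)·1.2880] / (0.1813·√1.2880)
   = [1.034370 + 0.122791] / 0.205758 = 5.623907
d₂ = d₁ − σ√T = 5.623907 − 0.205758 = 5.418150
N(d₁) = 1.000000,  N(d₂) = 1.000000,  e^(−rT) = 0.903370
E₀ = V₀·N(d₁) − D·e^(−rT)·N(d₂)
   = 447.7611·1.000000 − 159.1568·0.903370·1.000000 = 303.983641
B₀ = V₀ − E₀ = 447.7611 − 303.983641 = 143.777459

B0=143.7775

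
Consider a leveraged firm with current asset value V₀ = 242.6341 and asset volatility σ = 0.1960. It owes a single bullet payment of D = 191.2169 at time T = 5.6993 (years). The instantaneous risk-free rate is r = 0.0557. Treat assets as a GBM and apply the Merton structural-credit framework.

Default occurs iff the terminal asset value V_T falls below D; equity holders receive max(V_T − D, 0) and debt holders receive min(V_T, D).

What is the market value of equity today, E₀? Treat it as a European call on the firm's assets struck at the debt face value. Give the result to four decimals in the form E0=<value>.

d₁ = [ln(V₀/D) + (r + σ²/2)T] / (σ√T)
   = [ln(242.6341/191.2169) + (0.0557 + 0.5·0.1960²)·5.6993] / (0.1960·√5.6993)
   = [0.238146 + 0.426923] / 0.467915 = 1.421347
d₂ = d₁ − σ√T = 1.421347 − 0.467915 = 0.953432
N(d₁) = 0.922392,  N(d₂) = 0.829814,  e^(−rT) = 0.728002
E₀ = V₀·N(d₁) − D·e^(−rT)·N(d₂)
   = 242.6341·0.922392 − 191.2169·0.728002·0.829814 = 108.288326

E0=108.2883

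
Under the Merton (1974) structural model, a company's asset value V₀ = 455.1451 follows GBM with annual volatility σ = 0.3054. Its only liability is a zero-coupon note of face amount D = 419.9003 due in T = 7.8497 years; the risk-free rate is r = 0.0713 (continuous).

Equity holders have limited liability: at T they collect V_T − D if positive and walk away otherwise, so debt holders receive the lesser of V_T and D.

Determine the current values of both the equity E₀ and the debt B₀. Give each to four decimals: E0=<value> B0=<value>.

E0=250.5100 B0=204.6351

d₁ = [ln(V₀/D) + (r + σ²/2)T] / (σ√T)
   = [ln(455.1451/419.9003) + (0.0713 + 0.5·0.3054²)·7.8497] / (0.3054·√7.8497)
   = [0.080599 + 0.925751] / 0.855649 = 1.176125
d₂ = d₁ − σ√T = 1.176125 − 0.855649 = 0.320476
N(d₁) = 0.880228,  N(d₂) = 0.625696,  e^(−rT) = 0.571390
E₀ = V₀·N(d₁) − D·e^(−rT)·N(d₂)
   = 455.1451·0.880228 − 419.9003·0.571390·0.625696 = 250.509966
B₀ = V₀ − E₀ = 455.1451 − 250.509966 = 204.635134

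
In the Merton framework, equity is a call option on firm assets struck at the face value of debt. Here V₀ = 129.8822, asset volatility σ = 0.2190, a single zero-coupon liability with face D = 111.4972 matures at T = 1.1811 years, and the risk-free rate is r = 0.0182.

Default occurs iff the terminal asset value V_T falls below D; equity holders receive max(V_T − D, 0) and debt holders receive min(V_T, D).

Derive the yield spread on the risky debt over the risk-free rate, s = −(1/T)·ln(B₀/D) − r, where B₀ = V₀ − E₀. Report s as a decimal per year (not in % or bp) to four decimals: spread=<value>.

spread=0.0302

d₁ = [ln(V₀/D) + (r + σ²/2)T] / (σ√T)
   = [ln(129.8822/111.4972) + (0.0182 + 0.5·0.2190²)·1.1811] / (0.2190·√1.1811)
   = [0.152628 + 0.049819] / 0.238006 = 0.850600
d₂ = d₁ − σ√T = 0.850600 − 0.238006 = 0.612595
N(d₁) = 0.802504,  N(d₂) = 0.729928,  e^(−rT) = 0.978733
E₀ = V₀·N(d₁) − D·e^(−rT)·N(d₂)
   = 129.8822·0.802504 − 111.4972·0.978733·0.729928 = 24.576902
B₀ = V₀ − E₀ = 129.8822 − 24.576902 = 105.305298
spread = −(1/T)·ln(B₀/D) − r = −(1/1.1811)·ln(105.305298/111.4972) − 0.0182 = 0.03017503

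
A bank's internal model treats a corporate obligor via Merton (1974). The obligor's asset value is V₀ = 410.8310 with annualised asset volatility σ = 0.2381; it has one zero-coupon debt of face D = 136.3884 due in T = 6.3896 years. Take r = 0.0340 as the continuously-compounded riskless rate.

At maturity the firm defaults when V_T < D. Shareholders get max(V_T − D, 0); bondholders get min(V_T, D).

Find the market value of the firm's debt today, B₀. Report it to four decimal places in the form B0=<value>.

d₁ = [ln(V₀/D) + (r + σ²/2)T] / (σ√T)
   = [ln(410.8310/136.3884) + (0.0340 + 0.5·0.2381²)·6.3896] / (0.2381·√6.3896)
   = [1.102675 + 0.398365] / 0.601861 = 2.493998
d₂ = d₁ − σ√T = 2.493998 − 0.601861 = 1.892137
N(d₁) = 0.993684,  N(d₂) = 0.970764,  e^(−rT) = 0.804732
E₀ = V₀·N(d₁) − D·e^(−rT)·N(d₂)
   = 410.8310·0.993684 − 136.3884·0.804732·0.970764 = 301.689135
B₀ = V₀ − E₀ = 410.8310 − 301.689135 = 109.141865

B0=109.1419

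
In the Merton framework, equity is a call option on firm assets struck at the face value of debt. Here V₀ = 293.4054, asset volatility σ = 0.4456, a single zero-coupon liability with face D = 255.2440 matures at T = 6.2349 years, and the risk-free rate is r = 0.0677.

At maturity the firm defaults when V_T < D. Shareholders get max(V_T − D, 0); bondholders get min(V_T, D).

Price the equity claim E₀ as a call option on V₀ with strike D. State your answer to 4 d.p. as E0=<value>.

E0=170.8234

d₁ = [ln(V₀/D) + (r + σ²/2)T] / (σ√T)
   = [ln(293.4054/255.2440) + (0.0677 + 0.5·0.4456²)·6.2349] / (0.4456·√6.2349)
   = [0.139335 + 1.041102] / 1.112653 = 1.060921
d₂ = d₁ − σ√T = 1.060921 − 1.112653 = -0.051733
N(d₁) = 0.855637,  N(d₂) = 0.479371,  e^(−rT) = 0.655667
E₀ = V₀·N(d₁) − D·e^(−rT)·N(d₂)
   = 293.4054·0.855637 − 255.2440·0.655667·0.479371 = 170.823430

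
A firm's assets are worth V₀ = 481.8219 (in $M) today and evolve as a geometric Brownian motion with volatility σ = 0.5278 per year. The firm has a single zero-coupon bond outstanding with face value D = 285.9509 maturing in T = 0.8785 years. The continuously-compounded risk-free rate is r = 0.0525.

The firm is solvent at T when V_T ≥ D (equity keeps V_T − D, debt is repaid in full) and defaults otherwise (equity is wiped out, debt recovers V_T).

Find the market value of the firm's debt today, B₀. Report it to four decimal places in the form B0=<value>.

B0=262.0964

d₁ = [ln(V₀/D) + (r + σ²/2)T] / (σ√T)
   = [ln(481.8219/285.9509) + (0.0525 + 0.5·0.5278²)·0.8785] / (0.5278·√0.8785)
   = [0.521754 + 0.168484] / 0.494698 = 1.395273
d₂ = d₁ − σ√T = 1.395273 − 0.494698 = 0.900575
N(d₁) = 0.918533,  N(d₂) = 0.816093,  e^(−rT) = 0.954926
E₀ = V₀·N(d₁) − D·e^(−rT)·N(d₂)
   = 481.8219·0.918533 − 285.9509·0.954926·0.816093 = 219.725498
B₀ = V₀ − E₀ = 481.8219 − 219.725498 = 262.096402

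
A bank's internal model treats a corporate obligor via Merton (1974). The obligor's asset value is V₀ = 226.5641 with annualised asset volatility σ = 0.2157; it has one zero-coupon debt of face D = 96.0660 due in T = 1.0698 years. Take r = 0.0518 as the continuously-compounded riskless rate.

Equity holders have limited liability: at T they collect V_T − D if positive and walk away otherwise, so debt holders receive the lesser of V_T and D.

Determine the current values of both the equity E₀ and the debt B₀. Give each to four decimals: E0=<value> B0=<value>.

E0=135.6770 B0=90.8871

d₁ = [ln(V₀/D) + (r + σ²/2)T] / (σ√T)
   = [ln(226.5641/96.0660) + (0.0518 + 0.5·0.2157²)·1.0698] / (0.2157·√1.0698)
   = [0.857992 + 0.080303] / 0.223101 = 4.205697
d₂ = d₁ − σ√T = 4.205697 − 0.223101 = 3.982596
N(d₁) = 0.999987,  N(d₂) = 0.999966,  e^(−rT) = 0.946092
E₀ = V₀·N(d₁) − D·e^(−rT)·N(d₂)
   = 226.5641·0.999987 − 96.0660·0.946092·0.999966 = 135.676991
B₀ = V₀ − E₀ = 226.5641 − 135.676991 = 90.887109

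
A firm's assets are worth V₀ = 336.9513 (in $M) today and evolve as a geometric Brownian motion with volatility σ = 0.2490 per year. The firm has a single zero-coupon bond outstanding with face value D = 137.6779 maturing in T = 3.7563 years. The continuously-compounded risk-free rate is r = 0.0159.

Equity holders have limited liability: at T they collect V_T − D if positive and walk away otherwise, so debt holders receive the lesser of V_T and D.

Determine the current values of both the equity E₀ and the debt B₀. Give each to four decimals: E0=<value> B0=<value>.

E0=208.1425 B0=128.8088

d₁ = [ln(V₀/D) + (r + σ²/2)T] / (σ√T)
   = [ln(336.9513/137.6779) + (0.0159 + 0.5·0.2490²)·3.7563] / (0.2490·√3.7563)
   = [0.895022 + 0.176172] / 0.482591 = 2.219671
d₂ = d₁ − σ√T = 2.219671 − 0.482591 = 1.737080
N(d₁) = 0.986779,  N(d₂) = 0.958813,  e^(−rT) = 0.942023
E₀ = V₀·N(d₁) − D·e^(−rT)·N(d₂)
   = 336.9513·0.986779 − 137.6779·0.942023·0.958813 = 208.142537
B₀ = V₀ − E₀ = 336.9513 − 208.142537 = 128.808763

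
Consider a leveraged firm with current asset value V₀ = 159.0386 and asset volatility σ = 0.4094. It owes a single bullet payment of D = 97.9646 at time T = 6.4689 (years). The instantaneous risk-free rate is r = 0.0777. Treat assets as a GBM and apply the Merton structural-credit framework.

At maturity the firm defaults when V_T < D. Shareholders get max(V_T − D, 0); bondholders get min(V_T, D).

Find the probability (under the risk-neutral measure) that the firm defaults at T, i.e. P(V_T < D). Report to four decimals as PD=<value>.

d₁ = [ln(V₀/D) + (r + σ²/2)T] / (σ√T)
   = [ln(159.0386/97.9646) + (0.0777 + 0.5·0.4094²)·6.4689] / (0.4094·√6.4689)
   = [0.484541 + 1.044754] / 1.041269 = 1.468684
d₂ = d₁ − σ√T = 1.468684 − 1.041269 = 0.427414
risk-neutral PD = N(−d₂) = N(-0.427414) = 0.334539

PD=0.3345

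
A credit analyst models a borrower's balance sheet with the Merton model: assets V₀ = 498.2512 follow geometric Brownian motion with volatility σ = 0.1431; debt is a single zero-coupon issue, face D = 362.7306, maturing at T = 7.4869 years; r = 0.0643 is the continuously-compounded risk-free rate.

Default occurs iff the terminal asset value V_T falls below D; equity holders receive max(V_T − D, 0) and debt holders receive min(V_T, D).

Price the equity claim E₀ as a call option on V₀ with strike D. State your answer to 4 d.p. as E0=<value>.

E0=275.0971

d₁ = [ln(V₀/D) + (r + σ²/2)T] / (σ√T)
   = [ln(498.2512/362.7306) + (0.0643 + 0.5·0.1431²)·7.4869] / (0.1431·√7.4869)
   = [0.317444 + 0.558065] / 0.391553 = 2.235989
d₂ = d₁ − σ√T = 2.235989 − 0.391553 = 1.844436
N(d₁) = 0.987324,  N(d₂) = 0.967440,  e^(−rT) = 0.617913
E₀ = V₀·N(d₁) − D·e^(−rT)·N(d₂)
   = 498.2512·0.987324 − 362.7306·0.617913·0.967440 = 275.097131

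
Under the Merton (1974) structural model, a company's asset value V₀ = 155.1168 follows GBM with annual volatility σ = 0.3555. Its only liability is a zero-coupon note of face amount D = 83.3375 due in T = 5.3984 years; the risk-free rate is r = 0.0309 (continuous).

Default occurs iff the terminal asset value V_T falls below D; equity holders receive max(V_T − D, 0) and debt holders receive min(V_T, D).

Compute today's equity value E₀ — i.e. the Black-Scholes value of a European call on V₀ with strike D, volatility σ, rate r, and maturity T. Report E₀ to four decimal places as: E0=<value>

d₁ = [ln(V₀/D) + (r + σ²/2)T] / (σ√T)
   = [ln(155.1168/83.3375) + (0.0309 + 0.5·0.3555²)·5.3984] / (0.3555·√5.3984)
   = [0.621280 + 0.507936] / 0.825985 = 1.367114
d₂ = d₁ − σ√T = 1.367114 − 0.825985 = 0.541129
N(d₁) = 0.914205,  N(d₂) = 0.705791,  e^(−rT) = 0.846360
E₀ = V₀·N(d₁) − D·e^(−rT)·N(d₂)
   = 155.1168·0.914205 − 83.3375·0.846360·0.705791 = 92.026685

E0=92.0267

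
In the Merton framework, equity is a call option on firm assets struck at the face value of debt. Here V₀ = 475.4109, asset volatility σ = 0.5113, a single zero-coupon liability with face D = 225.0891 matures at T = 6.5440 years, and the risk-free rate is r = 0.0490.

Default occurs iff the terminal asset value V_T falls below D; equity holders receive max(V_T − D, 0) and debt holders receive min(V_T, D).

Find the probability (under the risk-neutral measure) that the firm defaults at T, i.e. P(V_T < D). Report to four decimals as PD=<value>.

d₁ = [ln(V₀/D) + (r + σ²/2)T] / (σ√T)
   = [ln(475.4109/225.0891) + (0.0490 + 0.5·0.5113²)·6.5440] / (0.5113·√6.5440)
   = [0.747683 + 1.176047] / 1.307969 = 1.470777
d₂ = d₁ − σ√T = 1.470777 − 1.307969 = 0.162808
risk-neutral PD = N(−d₂) = N(-0.162808) = 0.435335

PD=0.4353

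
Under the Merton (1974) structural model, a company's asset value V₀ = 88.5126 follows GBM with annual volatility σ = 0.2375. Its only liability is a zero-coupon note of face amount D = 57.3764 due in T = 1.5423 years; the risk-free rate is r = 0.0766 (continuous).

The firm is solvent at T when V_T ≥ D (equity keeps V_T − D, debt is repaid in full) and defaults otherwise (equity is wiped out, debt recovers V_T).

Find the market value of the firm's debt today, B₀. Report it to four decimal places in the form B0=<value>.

d₁ = [ln(V₀/D) + (r + σ²/2)T] / (σ√T)
   = [ln(88.5126/57.3764) + (0.0766 + 0.5·0.2375²)·1.5423] / (0.2375·√1.5423)
   = [0.433512 + 0.161638] / 0.294950 = 2.017800
d₂ = d₁ − σ√T = 2.017800 − 0.294950 = 1.722851
N(d₁) = 0.978194,  N(d₂) = 0.957542,  e^(−rT) = 0.888571
E₀ = V₀·N(d₁) − D·e^(−rT)·N(d₂)
   = 88.5126·0.978194 − 57.3764·0.888571·0.957542 = 37.764085
B₀ = V₀ − E₀ = 88.5126 − 37.764085 = 50.748515

B0=50.7485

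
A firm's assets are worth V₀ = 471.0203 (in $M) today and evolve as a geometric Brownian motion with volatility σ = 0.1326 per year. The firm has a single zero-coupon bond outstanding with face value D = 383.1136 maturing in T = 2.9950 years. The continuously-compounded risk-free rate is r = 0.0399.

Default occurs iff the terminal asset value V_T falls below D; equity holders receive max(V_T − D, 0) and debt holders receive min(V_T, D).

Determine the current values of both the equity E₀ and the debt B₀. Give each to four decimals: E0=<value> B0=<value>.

E0=134.2593 B0=336.7610

d₁ = [ln(V₀/D) + (r + σ²/2)T] / (σ√T)
   = [ln(471.0203/383.1136) + (0.0399 + 0.5·0.1326²)·2.9950] / (0.1326·√2.9950)
   = [0.206570 + 0.145831] / 0.229478 = 1.535657
d₂ = d₁ − σ√T = 1.535657 − 0.229478 = 1.306179
N(d₁) = 0.937689,  N(d₂) = 0.904254,  e^(−rT) = 0.887364
E₀ = V₀·N(d₁) − D·e^(−rT)·N(d₂)
   = 471.0203·0.937689 − 383.1136·0.887364·0.904254 = 134.259266
B₀ = V₀ − E₀ = 471.0203 − 134.259266 = 336.761034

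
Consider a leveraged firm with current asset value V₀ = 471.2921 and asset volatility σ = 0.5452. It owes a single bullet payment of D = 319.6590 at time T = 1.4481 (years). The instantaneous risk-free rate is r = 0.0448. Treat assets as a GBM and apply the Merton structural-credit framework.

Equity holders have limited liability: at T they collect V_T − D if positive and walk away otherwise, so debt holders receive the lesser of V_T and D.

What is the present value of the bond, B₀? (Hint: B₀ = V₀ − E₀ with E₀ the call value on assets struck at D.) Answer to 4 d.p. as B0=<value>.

B0=264.8576

d₁ = [ln(V₀/D) + (r + σ²/2)T] / (σ√T)
   = [ln(471.2921/319.6590) + (0.0448 + 0.5·0.5452²)·1.4481] / (0.5452·√1.4481)
   = [0.388223 + 0.280094] / 0.656077 = 1.018656
d₂ = d₁ − σ√T = 1.018656 − 0.656077 = 0.362578
N(d₁) = 0.845817,  N(d₂) = 0.641540,  e^(−rT) = 0.937185
E₀ = V₀·N(d₁) − D·e^(−rT)·N(d₂)
   = 471.2921·0.845817 − 319.6590·0.937185·0.641540 = 206.434509
B₀ = V₀ − E₀ = 471.2921 − 206.434509 = 264.857591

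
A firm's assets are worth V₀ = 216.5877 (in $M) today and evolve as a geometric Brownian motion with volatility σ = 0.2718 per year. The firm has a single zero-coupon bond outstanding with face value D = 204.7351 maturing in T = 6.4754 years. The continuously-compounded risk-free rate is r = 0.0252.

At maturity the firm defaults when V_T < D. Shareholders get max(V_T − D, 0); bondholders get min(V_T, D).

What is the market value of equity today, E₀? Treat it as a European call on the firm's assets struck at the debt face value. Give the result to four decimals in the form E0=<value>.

d₁ = [ln(V₀/D) + (r + σ²/2)T] / (σ√T)
   = [ln(216.5877/204.7351) + (0.0252 + 0.5·0.2718²)·6.4754] / (0.2718·√6.4754)
   = [0.056279 + 0.402366] / 0.691644 = 0.663122
d₂ = d₁ − σ√T = 0.663122 − 0.691644 = -0.028522
N(d₁) = 0.746374,  N(d₂) = 0.488623,  e^(−rT) = 0.849438
E₀ = V₀·N(d₁) − D·e^(−rT)·N(d₂)
   = 216.5877·0.746374 − 204.7351·0.849438·0.488623 = 76.679077

E0=76.6791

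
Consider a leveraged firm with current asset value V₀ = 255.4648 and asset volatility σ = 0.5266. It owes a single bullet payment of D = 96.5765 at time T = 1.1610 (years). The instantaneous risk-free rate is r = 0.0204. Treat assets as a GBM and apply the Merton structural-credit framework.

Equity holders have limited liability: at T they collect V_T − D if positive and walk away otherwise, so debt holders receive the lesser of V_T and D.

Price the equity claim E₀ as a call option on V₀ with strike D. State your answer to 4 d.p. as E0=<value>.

d₁ = [ln(V₀/D) + (r + σ²/2)T] / (σ√T)
   = [ln(255.4648/96.5765) + (0.0204 + 0.5·0.5266²)·1.1610] / (0.5266·√1.1610)
   = [0.972749 + 0.184661] / 0.567410 = 2.039814
d₂ = d₁ − σ√T = 2.039814 − 0.567410 = 1.472404
N(d₁) = 0.979316,  N(d₂) = 0.929544,  e^(−rT) = 0.976594
E₀ = V₀·N(d₁) − D·e^(−rT)·N(d₂)
   = 255.4648·0.979316 − 96.5765·0.976594·0.929544 = 162.509759

E0=162.5098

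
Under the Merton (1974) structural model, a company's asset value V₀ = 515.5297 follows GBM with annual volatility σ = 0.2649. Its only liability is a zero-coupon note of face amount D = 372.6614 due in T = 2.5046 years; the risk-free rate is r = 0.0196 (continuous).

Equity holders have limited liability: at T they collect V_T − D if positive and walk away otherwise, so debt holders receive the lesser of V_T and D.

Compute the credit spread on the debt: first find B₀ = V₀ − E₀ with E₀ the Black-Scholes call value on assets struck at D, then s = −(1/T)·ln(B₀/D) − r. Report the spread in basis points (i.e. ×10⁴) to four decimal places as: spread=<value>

d₁ = [ln(V₀/D) + (r + σ²/2)T] / (σ√T)
   = [ln(515.5297/372.6614) + (0.0196 + 0.5·0.2649²)·2.5046] / (0.2649·√2.5046)
   = [0.324525 + 0.136967] / 0.419229 = 1.100810
d₂ = d₁ − σ√T = 1.100810 − 0.419229 = 0.681581
N(d₁) = 0.864510,  N(d₂) = 0.752248,  e^(−rT) = 0.952095
E₀ = V₀·N(d₁) − D·e^(−rT)·N(d₂)
   = 515.5297·0.864510 − 372.6614·0.952095·0.752248 = 178.776233
B₀ = V₀ − E₀ = 515.5297 − 178.776233 = 336.753467
spread = −(1/T)·ln(B₀/D) − r = −(1/2.5046)·ln(336.753467/372.6614) − 0.0196 = 0.02085322
in basis points: 0.02085322 × 10⁴ = 208.5322 bp

spread=208.5322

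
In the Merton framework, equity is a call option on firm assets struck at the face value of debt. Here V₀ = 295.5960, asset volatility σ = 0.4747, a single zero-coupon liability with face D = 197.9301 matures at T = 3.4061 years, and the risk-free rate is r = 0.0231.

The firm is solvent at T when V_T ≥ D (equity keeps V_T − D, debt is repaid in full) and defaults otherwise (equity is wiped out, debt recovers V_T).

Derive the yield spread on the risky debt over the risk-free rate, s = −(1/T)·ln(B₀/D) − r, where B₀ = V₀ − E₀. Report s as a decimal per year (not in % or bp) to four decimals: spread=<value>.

spread=0.0635

d₁ = [ln(V₀/D) + (r + σ²/2)T] / (σ√T)
   = [ln(295.5960/197.9301) + (0.0231 + 0.5·0.4747²)·3.4061] / (0.4747·√3.4061)
   = [0.401080 + 0.462446] / 0.876088 = 0.985661
d₂ = d₁ − σ√T = 0.985661 − 0.876088 = 0.109572
N(d₁) = 0.837850,  N(d₂) = 0.543626,  e^(−rT) = 0.924335
E₀ = V₀·N(d₁) − D·e^(−rT)·N(d₂)
   = 295.5960·0.837850 − 197.9301·0.924335·0.543626 = 148.206835
B₀ = V₀ − E₀ = 295.5960 − 148.206835 = 147.389165
spread = −(1/T)·ln(B₀/D) − r = −(1/3.4061)·ln(147.389165/197.9301) − 0.0231 = 0.06346160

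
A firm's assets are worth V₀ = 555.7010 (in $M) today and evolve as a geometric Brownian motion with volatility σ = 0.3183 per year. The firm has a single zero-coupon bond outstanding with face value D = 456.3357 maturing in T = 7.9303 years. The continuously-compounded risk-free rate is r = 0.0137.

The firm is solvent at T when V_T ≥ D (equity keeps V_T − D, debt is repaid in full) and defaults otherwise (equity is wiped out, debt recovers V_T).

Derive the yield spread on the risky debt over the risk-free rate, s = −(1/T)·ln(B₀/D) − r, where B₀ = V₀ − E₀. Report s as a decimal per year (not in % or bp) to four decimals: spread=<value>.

spread=0.0364

d₁ = [ln(V₀/D) + (r + σ²/2)T] / (σ√T)
   = [ln(555.7010/456.3357) + (0.0137 + 0.5·0.3183²)·7.9303] / (0.3183·√7.9303)
   = [0.197002 + 0.510374] / 0.896358 = 0.789166
d₂ = d₁ − σ√T = 0.789166 − 0.896358 = -0.107192
N(d₁) = 0.784993,  N(d₂) = 0.457319,  e^(−rT) = 0.897049
E₀ = V₀·N(d₁) − D·e^(−rT)·N(d₂)
   = 555.7010·0.784993 − 456.3357·0.897049·0.457319 = 249.015395
B₀ = V₀ − E₀ = 555.7010 − 249.015395 = 306.685605
spread = −(1/T)·ln(B₀/D) − r = −(1/7.9303)·ln(306.685605/456.3357) − 0.0137 = 0.03641230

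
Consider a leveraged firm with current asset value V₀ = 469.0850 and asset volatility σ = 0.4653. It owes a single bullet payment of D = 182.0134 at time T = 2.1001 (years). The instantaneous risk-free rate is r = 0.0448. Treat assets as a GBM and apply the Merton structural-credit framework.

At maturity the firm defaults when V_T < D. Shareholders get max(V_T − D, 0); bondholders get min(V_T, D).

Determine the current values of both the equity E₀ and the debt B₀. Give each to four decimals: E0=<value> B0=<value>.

E0=308.1982 B0=160.8868

d₁ = [ln(V₀/D) + (r + σ²/2)T] / (σ√T)
   = [ln(469.0850/182.0134) + (0.0448 + 0.5·0.4653²)·2.1001] / (0.4653·√2.1001)
   = [0.946704 + 0.321425] / 0.674300 = 1.880659
d₂ = d₁ − σ√T = 1.880659 − 0.674300 = 1.206360
N(d₁) = 0.969991,  N(d₂) = 0.886161,  e^(−rT) = 0.910206
E₀ = V₀·N(d₁) − D·e^(−rT)·N(d₂)
   = 469.0850·0.969991 − 182.0134·0.910206·0.886161 = 308.198243
B₀ = V₀ − E₀ = 469.0850 − 308.198243 = 160.886757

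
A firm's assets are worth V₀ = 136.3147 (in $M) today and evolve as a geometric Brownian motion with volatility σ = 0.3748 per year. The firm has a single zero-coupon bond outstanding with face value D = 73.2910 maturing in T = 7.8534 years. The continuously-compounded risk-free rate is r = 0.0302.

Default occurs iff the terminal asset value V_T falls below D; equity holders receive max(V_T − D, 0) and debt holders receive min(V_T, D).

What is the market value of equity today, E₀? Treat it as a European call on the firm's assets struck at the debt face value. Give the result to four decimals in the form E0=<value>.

d₁ = [ln(V₀/D) + (r + σ²/2)T] / (σ√T)
   = [ln(136.3147/73.2910) + (0.0302 + 0.5·0.3748²)·7.8534] / (0.3748·√7.8534)
   = [0.620528 + 0.788776] / 1.050336 = 1.341765
d₂ = d₁ − σ√T = 1.341765 − 1.050336 = 0.291428
N(d₁) = 0.910164,  N(d₂) = 0.614638,  e^(−rT) = 0.788855
E₀ = V₀·N(d₁) − D·e^(−rT)·N(d₂)
   = 136.3147·0.910164 − 73.2910·0.788855·0.614638 = 88.532811

E0=88.5328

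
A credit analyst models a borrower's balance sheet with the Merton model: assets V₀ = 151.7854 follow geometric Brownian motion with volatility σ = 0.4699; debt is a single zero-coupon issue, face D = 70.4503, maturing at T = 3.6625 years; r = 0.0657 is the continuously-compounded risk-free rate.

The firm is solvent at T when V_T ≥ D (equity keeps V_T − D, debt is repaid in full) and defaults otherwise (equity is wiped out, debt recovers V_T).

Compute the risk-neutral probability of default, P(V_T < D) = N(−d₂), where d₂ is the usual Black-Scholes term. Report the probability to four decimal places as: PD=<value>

PD=0.2510

d₁ = [ln(V₀/D) + (r + σ²/2)T] / (σ√T)
   = [ln(151.7854/70.4503) + (0.0657 + 0.5·0.4699²)·3.6625] / (0.4699·√3.6625)
   = [0.767560 + 0.644977] / 0.899279 = 1.570745
d₂ = d₁ − σ√T = 1.570745 − 0.899279 = 0.671466
risk-neutral PD = N(−d₂) = N(-0.671466) = 0.250962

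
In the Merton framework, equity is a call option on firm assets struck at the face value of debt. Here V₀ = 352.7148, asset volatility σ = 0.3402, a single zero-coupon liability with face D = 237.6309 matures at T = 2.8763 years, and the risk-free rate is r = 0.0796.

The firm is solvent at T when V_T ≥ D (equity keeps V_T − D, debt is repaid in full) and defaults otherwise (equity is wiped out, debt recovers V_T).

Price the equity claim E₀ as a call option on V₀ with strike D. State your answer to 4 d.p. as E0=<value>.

d₁ = [ln(V₀/D) + (r + σ²/2)T] / (σ√T)
   = [ln(352.7148/237.6309) + (0.0796 + 0.5·0.3402²)·2.8763] / (0.3402·√2.8763)
   = [0.394941 + 0.395399] / 0.576968 = 1.369818
d₂ = d₁ − σ√T = 1.369818 − 0.576968 = 0.792850
N(d₁) = 0.914628,  N(d₂) = 0.786067,  e^(−rT) = 0.795366
E₀ = V₀·N(d₁) − D·e^(−rT)·N(d₂)
   = 352.7148·0.914628 − 237.6309·0.795366·0.786067 = 174.033426

E0=174.0334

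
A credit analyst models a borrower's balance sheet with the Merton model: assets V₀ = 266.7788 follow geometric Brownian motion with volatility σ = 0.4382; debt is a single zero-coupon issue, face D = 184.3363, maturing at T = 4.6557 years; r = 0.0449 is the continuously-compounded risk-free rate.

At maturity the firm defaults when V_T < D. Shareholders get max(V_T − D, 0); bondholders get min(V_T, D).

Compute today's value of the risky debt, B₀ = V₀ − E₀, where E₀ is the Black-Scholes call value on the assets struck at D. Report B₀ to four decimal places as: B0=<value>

B0=120.1498

d₁ = [ln(V₀/D) + (r + σ²/2)T] / (σ√T)
   = [ln(266.7788/184.3363) + (0.0449 + 0.5·0.4382²)·4.6557] / (0.4382·√4.6557)
   = [0.369658 + 0.656033] / 0.945507 = 1.084805
d₂ = d₁ − σ√T = 1.084805 − 0.945507 = 0.139298
N(d₁) = 0.860996,  N(d₂) = 0.555393,  e^(−rT) = 0.811362
E₀ = V₀·N(d₁) − D·e^(−rT)·N(d₂)
   = 266.7788·0.860996 − 184.3363·0.811362·0.555393 = 146.629035
B₀ = V₀ − E₀ = 266.7788 − 146.629035 = 120.149765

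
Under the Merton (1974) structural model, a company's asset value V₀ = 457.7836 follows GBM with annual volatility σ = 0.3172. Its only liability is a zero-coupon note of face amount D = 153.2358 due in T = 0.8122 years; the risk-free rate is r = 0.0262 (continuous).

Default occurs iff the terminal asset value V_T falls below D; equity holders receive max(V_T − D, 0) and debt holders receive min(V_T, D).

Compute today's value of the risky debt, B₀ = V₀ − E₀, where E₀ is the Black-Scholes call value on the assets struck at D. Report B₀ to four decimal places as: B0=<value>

d₁ = [ln(V₀/D) + (r + σ²/2)T] / (σ√T)
   = [ln(457.7836/153.2358) + (0.0262 + 0.5·0.3172²)·0.8122] / (0.3172·√0.8122)
   = [1.094419 + 0.062140] / 0.285867 = 4.045786
d₂ = d₁ − σ√T = 4.045786 − 0.285867 = 3.759918
N(d₁) = 0.999974,  N(d₂) = 0.999915,  e^(−rT) = 0.978945
E₀ = V₀·N(d₁) − D·e^(−rT)·N(d₂)
   = 457.7836·0.999974 − 153.2358·0.978945·0.999915 = 307.774965
B₀ = V₀ − E₀ = 457.7836 − 307.774965 = 150.008635

B0=150.0086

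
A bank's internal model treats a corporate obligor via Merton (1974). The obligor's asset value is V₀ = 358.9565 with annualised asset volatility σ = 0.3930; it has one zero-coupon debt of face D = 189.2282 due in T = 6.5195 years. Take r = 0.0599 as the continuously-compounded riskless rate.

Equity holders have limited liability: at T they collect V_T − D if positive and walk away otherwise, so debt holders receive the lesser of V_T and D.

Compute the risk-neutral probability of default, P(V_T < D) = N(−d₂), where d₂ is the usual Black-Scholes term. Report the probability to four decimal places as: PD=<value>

d₁ = [ln(V₀/D) + (r + σ²/2)T] / (σ√T)
   = [ln(358.9565/189.2282) + (0.0599 + 0.5·0.3930²)·6.5195] / (0.3930·√6.5195)
   = [0.640248 + 0.893983] / 1.003459 = 1.528942
d₂ = d₁ − σ√T = 1.528942 − 1.003459 = 0.525483
risk-neutral PD = N(−d₂) = N(-0.525483) = 0.299624

PD=0.2996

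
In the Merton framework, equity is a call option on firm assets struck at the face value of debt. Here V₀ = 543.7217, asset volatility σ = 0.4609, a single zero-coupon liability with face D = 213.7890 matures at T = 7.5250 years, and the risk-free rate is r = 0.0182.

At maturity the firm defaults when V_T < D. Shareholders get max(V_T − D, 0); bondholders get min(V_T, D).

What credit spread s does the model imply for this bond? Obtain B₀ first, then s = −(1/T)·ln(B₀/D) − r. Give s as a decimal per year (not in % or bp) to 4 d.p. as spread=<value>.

d₁ = [ln(V₀/D) + (r + σ²/2)T] / (σ√T)
   = [ln(543.7217/213.7890) + (0.0182 + 0.5·0.4609²)·7.5250] / (0.4609·√7.5250)
   = [0.933448 + 0.936218] / 1.264329 = 1.478782
d₂ = d₁ − σ√T = 1.478782 − 1.264329 = 0.214453
N(d₁) = 0.930401,  N(d₂) = 0.584903,  e^(−rT) = 0.872009
E₀ = V₀·N(d₁) − D·e^(−rT)·N(d₂)
   = 543.7217·0.930401 − 213.7890·0.872009·0.584903 = 396.837862
B₀ = V₀ − E₀ = 543.7217 − 396.837862 = 146.883838
spread = −(1/T)·ln(B₀/D) − r = −(1/7.5250)·ln(146.883838/213.7890) − 0.0182 = 0.03168006

spread=0.0317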